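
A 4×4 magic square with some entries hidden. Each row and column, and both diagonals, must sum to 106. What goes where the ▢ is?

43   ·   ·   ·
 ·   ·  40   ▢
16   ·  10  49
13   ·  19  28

7

Row 3 needs 106; the known cells sum to 75, so (3,2) = 31.
The remaining cell in row 4 is (4,2) = 106 − 60 = 46.
Column 1 must total 106; the given cells sum to 72, so (2,1) = 34.
Column 3 needs 106; the known cells sum to 69, so (1,3) = 37.
Main diagonal must total 106; the given cells sum to 81, so (2,2) = 25.
From anti-diagonal, 106 − (40 + 31 + 13) gives (1,4) = 22.
Row 1 needs 106; the known cells sum to 102, so (1,2) = 4.
Row 2 must total 106; the given cells sum to 99, so (2,4) = 7.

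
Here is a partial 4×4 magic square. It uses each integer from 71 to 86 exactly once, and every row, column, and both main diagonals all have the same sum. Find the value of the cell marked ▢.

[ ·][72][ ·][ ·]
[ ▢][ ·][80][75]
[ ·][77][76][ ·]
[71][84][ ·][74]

The entries are 71 through 86, which sum to 1256, so each line sums to 1256/4 = 314.
The remaining cell in row 4 is (4,3) = 314 − 229 = 85.
From column 2, 314 − (72 + 77 + 84) gives (2,2) = 81.
From column 3, 314 − (80 + 76 + 85) gives (1,3) = 73.
The remaining cell in main diagonal is (1,1) = 314 − 231 = 83.
Anti-diagonal: 80 + 77 + 71 + ? = 314, so (1,4) = 86.
Row 2 must total 314; the given cells sum to 236, so (2,1) = 78.

78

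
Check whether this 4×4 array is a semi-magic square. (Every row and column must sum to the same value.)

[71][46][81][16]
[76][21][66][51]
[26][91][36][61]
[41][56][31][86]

Yes

Row 1: 71 + 46 + 81 + 16 = 214.
Row 2: 76 + 21 + 66 + 51 = 214.
Row 3: 26 + 91 + 36 + 61 = 214.
Row 4: 41 + 56 + 31 + 86 = 214.
Column 1: 71 + 76 + 26 + 41 = 214.
Column 2: 46 + 21 + 91 + 56 = 214.
Column 3: 81 + 66 + 36 + 31 = 214.
Column 4: 16 + 51 + 61 + 86 = 214.
All lines sum to 214.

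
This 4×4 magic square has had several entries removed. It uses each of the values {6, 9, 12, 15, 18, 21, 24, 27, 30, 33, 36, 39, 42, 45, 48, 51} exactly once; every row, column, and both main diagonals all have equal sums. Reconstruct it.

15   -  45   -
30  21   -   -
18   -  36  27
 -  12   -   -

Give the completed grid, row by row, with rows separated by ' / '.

The 16 entries sum to 456, so each line sums to 456/4 = 114.
The remaining cell in row 3 is (3,2) = 114 − 81 = 33.
From column 1, 114 − (15 + 30 + 18) gives (4,1) = 51.
Using column 2: 21 + 33 + 12 + ? → (1,2) = 114 − 66 = 48.
Main diagonal: 15 + 21 + 36 + ? = 114, so (4,4) = 42.
Using row 1: 15 + 48 + 45 + ? → (1,4) = 114 − 108 = 6.
The remaining cell in row 4 is (4,3) = 114 − 105 = 9.
The remaining cell in column 3 is (2,3) = 114 − 90 = 24.
Column 4 needs 114; the known cells sum to 75, so (2,4) = 39.

15 48 45 6 / 30 21 24 39 / 18 33 36 27 / 51 12 9 42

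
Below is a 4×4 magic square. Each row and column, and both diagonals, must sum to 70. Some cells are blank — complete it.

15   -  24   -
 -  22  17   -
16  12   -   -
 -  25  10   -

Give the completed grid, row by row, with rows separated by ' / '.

15 11 24 20 / 18 22 17 13 / 16 12 19 23 / 21 25 10 14

Column 2 must total 70; the given cells sum to 59, so (1,2) = 11.
The remaining cell in column 3 is (3,3) = 70 − 51 = 19.
Using main diagonal: 15 + 22 + 19 + ? → (4,4) = 70 − 56 = 14.
Row 1 must total 70; the given cells sum to 50, so (1,4) = 20.
Row 3: 16 + 12 + 19 + ? = 70, so (3,4) = 23.
From row 4, 70 − (25 + 10 + 14) gives (4,1) = 21.
The remaining cell in column 1 is (2,1) = 70 − 52 = 18.
Using column 4: 20 + 23 + 14 + ? → (2,4) = 70 − 57 = 13.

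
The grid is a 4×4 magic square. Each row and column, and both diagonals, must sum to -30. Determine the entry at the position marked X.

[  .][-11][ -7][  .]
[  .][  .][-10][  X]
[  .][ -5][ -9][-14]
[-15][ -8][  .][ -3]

-13

Row 3 must total -30; the given cells sum to -28, so (3,1) = -2.
Row 4 needs -30; the known cells sum to -26, so (4,3) = -4.
The remaining cell in column 2 is (2,2) = -30 − (-24) = -6.
Using main diagonal: -6 + (-9) + (-3) + ? → (1,1) = -30 − (-18) = -12.
From anti-diagonal, -30 − (-10 + (-5) + (-15)) gives (1,4) = 0.
Using column 1: -12 + (-2) + (-15) + ? → (2,1) = -30 − (-29) = -1.
Using column 4: 0 + (-14) + (-3) + ? → (2,4) = -30 − (-17) = -13.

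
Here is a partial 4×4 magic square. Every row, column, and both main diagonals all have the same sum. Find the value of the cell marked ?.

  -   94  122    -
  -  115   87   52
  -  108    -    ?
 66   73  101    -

59

Column 2 is complete and sums to 390; that is the magic constant.
Using row 2: 115 + 87 + 52 + ? → (2,1) = 390 − 254 = 136.
Row 4 needs 390; the known cells sum to 240, so (4,4) = 150.
Column 3: 122 + 87 + 101 + ? = 390, so (3,3) = 80.
Using main diagonal: 115 + 80 + 150 + ? → (1,1) = 390 − 345 = 45.
The remaining cell in anti-diagonal is (1,4) = 390 − 261 = 129.
From column 1, 390 − (45 + 136 + 66) gives (3,1) = 143.
The remaining cell in column 4 is (3,4) = 390 − 331 = 59.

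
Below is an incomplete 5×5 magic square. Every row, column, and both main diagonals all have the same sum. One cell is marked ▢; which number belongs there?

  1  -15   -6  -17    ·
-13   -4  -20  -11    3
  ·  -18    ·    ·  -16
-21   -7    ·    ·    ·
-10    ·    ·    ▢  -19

Row 2 is complete and sums to -45; that is the magic constant.
Row 1 must total -45; the given cells sum to -37, so (1,5) = -8.
Using column 1: 1 + (-13) + (-21) + (-10) + ? → (3,1) = -45 − (-43) = -2.
Column 2 must total -45; the given cells sum to -44, so (5,2) = -1.
Column 5 must total -45; the given cells sum to -40, so (4,5) = -5.
Anti-diagonal needs -45; the known cells sum to -36, so (3,3) = -9.
Using row 3: -2 + (-18) + (-9) + (-16) + ? → (3,4) = -45 − (-45) = 0.
The remaining cell in main diagonal is (4,4) = -45 − (-31) = -14.
Row 4 must total -45; the given cells sum to -47, so (4,3) = 2.
Using column 3: -6 + (-20) + (-9) + 2 + ? → (5,3) = -45 − (-33) = -12.
Column 4 needs -45; the known cells sum to -42, so (5,4) = -3.

-3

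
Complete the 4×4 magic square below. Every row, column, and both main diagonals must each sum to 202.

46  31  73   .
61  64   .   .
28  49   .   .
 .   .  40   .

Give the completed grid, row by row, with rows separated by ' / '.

46 31 73 52 / 61 64 34 43 / 28 49 55 70 / 67 58 40 37

Using row 1: 46 + 31 + 73 + ? → (1,4) = 202 − 150 = 52.
Column 1: 46 + 61 + 28 + ? = 202, so (4,1) = 67.
Using column 2: 31 + 64 + 49 + ? → (4,2) = 202 − 144 = 58.
The remaining cell in anti-diagonal is (2,3) = 202 − 168 = 34.
Row 2 needs 202; the known cells sum to 159, so (2,4) = 43.
Row 4: 67 + 58 + 40 + ? = 202, so (4,4) = 37.
Column 3 must total 202; the given cells sum to 147, so (3,3) = 55.
The remaining cell in column 4 is (3,4) = 202 − 132 = 70.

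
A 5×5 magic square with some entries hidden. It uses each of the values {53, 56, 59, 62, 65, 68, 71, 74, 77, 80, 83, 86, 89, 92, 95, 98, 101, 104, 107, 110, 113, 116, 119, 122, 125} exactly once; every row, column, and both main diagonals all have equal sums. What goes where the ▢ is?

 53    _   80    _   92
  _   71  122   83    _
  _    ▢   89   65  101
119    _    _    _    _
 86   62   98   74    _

113

The 25 entries sum to 2225, so each line sums to 2225/5 = 445.
Using row 5: 86 + 62 + 98 + 74 + ? → (5,5) = 445 − 320 = 125.
Column 3: 80 + 122 + 89 + 98 + ? = 445, so (4,3) = 56.
From main diagonal, 445 − (53 + 71 + 89 + 125) gives (4,4) = 107.
Anti-diagonal must total 445; the given cells sum to 350, so (4,2) = 95.
Row 4 needs 445; the known cells sum to 377, so (4,5) = 68.
Column 4 needs 445; the known cells sum to 329, so (1,4) = 116.
Column 5 must total 445; the given cells sum to 386, so (2,5) = 59.
Using row 1: 53 + 80 + 116 + 92 + ? → (1,2) = 445 − 341 = 104.
From row 2, 445 − (71 + 122 + 83 + 59) gives (2,1) = 110.
The remaining cell in column 1 is (3,1) = 445 − 368 = 77.
Column 2 needs 445; the known cells sum to 332, so (3,2) = 113.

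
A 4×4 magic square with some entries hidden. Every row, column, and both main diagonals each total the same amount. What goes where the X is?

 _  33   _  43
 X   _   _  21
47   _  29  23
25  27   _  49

Column 4 is complete and sums to 136; that is the magic constant.
From row 3, 136 − (47 + 29 + 23) gives (3,2) = 37.
Row 4: 25 + 27 + 49 + ? = 136, so (4,3) = 35.
The remaining cell in column 2 is (2,2) = 136 − 97 = 39.
From main diagonal, 136 − (39 + 29 + 49) gives (1,1) = 19.
The remaining cell in anti-diagonal is (2,3) = 136 − 105 = 31.
The remaining cell in row 1 is (1,3) = 136 − 95 = 41.
Using row 2: 39 + 31 + 21 + ? → (2,1) = 136 − 91 = 45.

45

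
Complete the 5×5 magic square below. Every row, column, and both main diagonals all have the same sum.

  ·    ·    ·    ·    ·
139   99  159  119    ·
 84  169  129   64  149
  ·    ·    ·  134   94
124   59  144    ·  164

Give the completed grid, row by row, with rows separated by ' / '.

Row 3 is already complete: 84 + 169 + 129 + 64 + 149 = 595, so that is the magic constant.
Using row 2: 139 + 99 + 159 + 119 + ? → (2,5) = 595 − 516 = 79.
From row 5, 595 − (124 + 59 + 144 + 164) gives (5,4) = 104.
Using column 4: 119 + 64 + 134 + 104 + ? → (1,4) = 595 − 421 = 174.
Using column 5: 79 + 149 + 94 + 164 + ? → (1,5) = 595 − 486 = 109.
Main diagonal needs 595; the known cells sum to 526, so (1,1) = 69.
Anti-diagonal must total 595; the given cells sum to 481, so (4,2) = 114.
Column 1 must total 595; the given cells sum to 416, so (4,1) = 179.
Using column 2: 99 + 169 + 114 + 59 + ? → (1,2) = 595 − 441 = 154.
Row 1: 69 + 154 + 174 + 109 + ? = 595, so (1,3) = 89.
Row 4: 179 + 114 + 134 + 94 + ? = 595, so (4,3) = 74.

69 154 89 174 109 / 139 99 159 119 79 / 84 169 129 64 149 / 179 114 74 134 94 / 124 59 144 104 164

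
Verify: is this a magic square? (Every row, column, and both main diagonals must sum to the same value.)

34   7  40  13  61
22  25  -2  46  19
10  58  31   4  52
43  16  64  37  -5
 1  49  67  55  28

Row 1: 34 + 7 + 40 + 13 + 61 = 155.
Row 2: 22 + 25 + (-2) + 46 + 19 = 110.
Row 3: 10 + 58 + 31 + 4 + 52 = 155.
Row 4: 43 + 16 + 64 + 37 + (-5) = 155.
Row 5: 1 + 49 + 67 + 55 + 28 = 200.
Column 1: 34 + 22 + 10 + 43 + 1 = 110.
Column 2: 7 + 25 + 58 + 16 + 49 = 155.
Column 3: 40 + (-2) + 31 + 64 + 67 = 200.
Column 4: 13 + 46 + 4 + 37 + 55 = 155.
Column 5: 61 + 19 + 52 + (-5) + 28 = 155.
Main diagonal: 34 + 25 + 31 + 37 + 28 = 155.
Anti-diagonal: 61 + 46 + 31 + 16 + 1 = 155.

No — row 5 sums to 200 but column 5 sums to 155.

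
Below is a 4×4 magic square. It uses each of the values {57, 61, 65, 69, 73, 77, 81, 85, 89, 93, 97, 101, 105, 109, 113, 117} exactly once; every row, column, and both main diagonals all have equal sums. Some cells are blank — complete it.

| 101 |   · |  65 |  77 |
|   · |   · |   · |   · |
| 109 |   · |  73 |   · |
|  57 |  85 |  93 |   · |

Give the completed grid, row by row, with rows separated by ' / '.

The 16 entries sum to 1392, so each line sums to 1392/4 = 348.
From row 1, 348 − (101 + 65 + 77) gives (1,2) = 105.
Row 4 needs 348; the known cells sum to 235, so (4,4) = 113.
Using column 1: 101 + 109 + 57 + ? → (2,1) = 348 − 267 = 81.
Using column 3: 65 + 73 + 93 + ? → (2,3) = 348 − 231 = 117.
Using main diagonal: 101 + 73 + 113 + ? → (2,2) = 348 − 287 = 61.
Anti-diagonal: 77 + 117 + 57 + ? = 348, so (3,2) = 97.
Row 2 must total 348; the given cells sum to 259, so (2,4) = 89.
From row 3, 348 − (109 + 97 + 73) gives (3,4) = 69.

101 105 65 77 / 81 61 117 89 / 109 97 73 69 / 57 85 93 113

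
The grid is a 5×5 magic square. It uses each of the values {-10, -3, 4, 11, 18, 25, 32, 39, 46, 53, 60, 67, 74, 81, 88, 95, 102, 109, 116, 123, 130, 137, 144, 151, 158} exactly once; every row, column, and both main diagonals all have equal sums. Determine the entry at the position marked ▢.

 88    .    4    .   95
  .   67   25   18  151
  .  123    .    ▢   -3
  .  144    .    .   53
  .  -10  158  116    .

39

The 25 entries sum to 1850, so each line sums to 1850/5 = 370.
The remaining cell in row 2 is (2,1) = 370 − 261 = 109.
Column 2 needs 370; the known cells sum to 324, so (1,2) = 46.
Column 5: 95 + 151 + (-3) + 53 + ? = 370, so (5,5) = 74.
Row 1 must total 370; the given cells sum to 233, so (1,4) = 137.
Row 5: -10 + 158 + 116 + 74 + ? = 370, so (5,1) = 32.
Anti-diagonal must total 370; the given cells sum to 289, so (3,3) = 81.
Column 3 must total 370; the given cells sum to 268, so (4,3) = 102.
Main diagonal: 88 + 67 + 81 + 74 + ? = 370, so (4,4) = 60.
The remaining cell in row 4 is (4,1) = 370 − 359 = 11.
From column 1, 370 − (88 + 109 + 11 + 32) gives (3,1) = 130.
Column 4: 137 + 18 + 60 + 116 + ? = 370, so (3,4) = 39.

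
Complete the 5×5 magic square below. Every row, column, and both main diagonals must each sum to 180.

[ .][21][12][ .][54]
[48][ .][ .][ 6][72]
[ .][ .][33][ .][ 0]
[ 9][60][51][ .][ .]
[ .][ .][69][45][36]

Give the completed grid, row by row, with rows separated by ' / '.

30 21 12 63 54 / 48 39 15 6 72 / 66 57 33 24 0 / 9 60 51 42 18 / 27 3 69 45 36

Column 3 needs 180; the known cells sum to 165, so (2,3) = 15.
From column 5, 180 − (54 + 72 + 0 + 36) gives (4,5) = 18.
Anti-diagonal must total 180; the given cells sum to 153, so (5,1) = 27.
Row 2 must total 180; the given cells sum to 141, so (2,2) = 39.
Row 4: 9 + 60 + 51 + 18 + ? = 180, so (4,4) = 42.
The remaining cell in row 5 is (5,2) = 180 − 177 = 3.
The remaining cell in column 2 is (3,2) = 180 − 123 = 57.
The remaining cell in main diagonal is (1,1) = 180 − 150 = 30.
The remaining cell in row 1 is (1,4) = 180 − 117 = 63.
Column 1 needs 180; the known cells sum to 114, so (3,1) = 66.
The remaining cell in column 4 is (3,4) = 180 − 156 = 24.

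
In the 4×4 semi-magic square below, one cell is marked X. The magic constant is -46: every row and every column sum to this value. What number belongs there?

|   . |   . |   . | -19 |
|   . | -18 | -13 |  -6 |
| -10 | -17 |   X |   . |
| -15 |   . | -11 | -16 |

Row 2 must total -46; the given cells sum to -37, so (2,1) = -9.
Row 4 needs -46; the known cells sum to -42, so (4,2) = -4.
From column 1, -46 − (-9 + (-10) + (-15)) gives (1,1) = -12.
Column 2: -18 + (-17) + (-4) + ? = -46, so (1,2) = -7.
The remaining cell in column 4 is (3,4) = -46 − (-41) = -5.
Row 1 must total -46; the given cells sum to -38, so (1,3) = -8.
Using row 3: -10 + (-17) + (-5) + ? → (3,3) = -46 − (-32) = -14.

-14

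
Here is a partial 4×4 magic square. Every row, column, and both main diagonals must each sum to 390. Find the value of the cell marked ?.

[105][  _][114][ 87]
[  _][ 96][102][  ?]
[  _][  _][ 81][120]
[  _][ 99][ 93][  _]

From row 1, 390 − (105 + 114 + 87) gives (1,2) = 84.
Column 2 needs 390; the known cells sum to 279, so (3,2) = 111.
Using main diagonal: 105 + 96 + 81 + ? → (4,4) = 390 − 282 = 108.
Anti-diagonal needs 390; the known cells sum to 300, so (4,1) = 90.
Using row 3: 111 + 81 + 120 + ? → (3,1) = 390 − 312 = 78.
The remaining cell in column 1 is (2,1) = 390 − 273 = 117.
Column 4 must total 390; the given cells sum to 315, so (2,4) = 75.

75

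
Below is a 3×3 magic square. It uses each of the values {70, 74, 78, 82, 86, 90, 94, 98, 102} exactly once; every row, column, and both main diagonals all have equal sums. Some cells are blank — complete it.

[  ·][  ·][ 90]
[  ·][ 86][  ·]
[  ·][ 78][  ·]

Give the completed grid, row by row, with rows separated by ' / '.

74 94 90 / 102 86 70 / 82 78 98

The 9 entries sum to 774, so each line sums to 774/3 = 258.
The remaining cell in column 2 is (1,2) = 258 − 164 = 94.
Anti-diagonal must total 258; the given cells sum to 176, so (3,1) = 82.
Using row 1: 94 + 90 + ? → (1,1) = 258 − 184 = 74.
Row 3 needs 258; the known cells sum to 160, so (3,3) = 98.
Column 1: 74 + 82 + ? = 258, so (2,1) = 102.
Column 3: 90 + 98 + ? = 258, so (2,3) = 70.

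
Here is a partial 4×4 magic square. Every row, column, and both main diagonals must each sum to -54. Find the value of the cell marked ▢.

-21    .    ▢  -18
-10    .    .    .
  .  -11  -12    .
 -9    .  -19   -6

The remaining cell in row 4 is (4,2) = -54 − (-34) = -20.
Using column 1: -21 + (-10) + (-9) + ? → (3,1) = -54 − (-40) = -14.
The remaining cell in main diagonal is (2,2) = -54 − (-39) = -15.
The remaining cell in anti-diagonal is (2,3) = -54 − (-38) = -16.
Row 2: -10 + (-15) + (-16) + ? = -54, so (2,4) = -13.
Row 3 must total -54; the given cells sum to -37, so (3,4) = -17.
Column 2: -15 + (-11) + (-20) + ? = -54, so (1,2) = -8.
Using column 3: -16 + (-12) + (-19) + ? → (1,3) = -54 − (-47) = -7.

-7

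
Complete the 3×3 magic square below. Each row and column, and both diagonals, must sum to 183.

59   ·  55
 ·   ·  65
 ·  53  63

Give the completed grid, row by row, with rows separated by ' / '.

59 69 55 / 57 61 65 / 67 53 63

The remaining cell in row 1 is (1,2) = 183 − 114 = 69.
The remaining cell in row 3 is (3,1) = 183 − 116 = 67.
Column 1 must total 183; the given cells sum to 126, so (2,1) = 57.
Column 2: 69 + 53 + ? = 183, so (2,2) = 61.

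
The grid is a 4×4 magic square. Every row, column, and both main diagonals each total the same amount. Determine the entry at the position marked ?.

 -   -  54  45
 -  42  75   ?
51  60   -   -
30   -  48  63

Anti-diagonal is complete and sums to 210; that is the magic constant.
Row 4 needs 210; the known cells sum to 141, so (4,2) = 69.
Column 2 must total 210; the given cells sum to 171, so (1,2) = 39.
Column 3: 54 + 75 + 48 + ? = 210, so (3,3) = 33.
Main diagonal must total 210; the given cells sum to 138, so (1,1) = 72.
The remaining cell in row 3 is (3,4) = 210 − 144 = 66.
From column 1, 210 − (72 + 51 + 30) gives (2,1) = 57.
The remaining cell in column 4 is (2,4) = 210 − 174 = 36.

36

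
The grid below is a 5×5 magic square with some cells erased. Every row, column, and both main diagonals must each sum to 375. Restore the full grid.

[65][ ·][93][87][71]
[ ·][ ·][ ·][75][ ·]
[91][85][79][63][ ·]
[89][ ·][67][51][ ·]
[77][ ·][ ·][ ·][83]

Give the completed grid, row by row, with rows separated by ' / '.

65 59 93 87 71 / 53 97 81 75 69 / 91 85 79 63 57 / 89 73 67 51 95 / 77 61 55 99 83

Using row 1: 65 + 93 + 87 + 71 + ? → (1,2) = 375 − 316 = 59.
Row 3 must total 375; the given cells sum to 318, so (3,5) = 57.
Column 1 needs 375; the known cells sum to 322, so (2,1) = 53.
Column 4 needs 375; the known cells sum to 276, so (5,4) = 99.
The remaining cell in main diagonal is (2,2) = 375 − 278 = 97.
Anti-diagonal must total 375; the given cells sum to 302, so (4,2) = 73.
Using row 4: 89 + 73 + 67 + 51 + ? → (4,5) = 375 − 280 = 95.
The remaining cell in column 2 is (5,2) = 375 − 314 = 61.
The remaining cell in column 5 is (2,5) = 375 − 306 = 69.
Row 2 must total 375; the given cells sum to 294, so (2,3) = 81.
Using row 5: 77 + 61 + 99 + 83 + ? → (5,3) = 375 − 320 = 55.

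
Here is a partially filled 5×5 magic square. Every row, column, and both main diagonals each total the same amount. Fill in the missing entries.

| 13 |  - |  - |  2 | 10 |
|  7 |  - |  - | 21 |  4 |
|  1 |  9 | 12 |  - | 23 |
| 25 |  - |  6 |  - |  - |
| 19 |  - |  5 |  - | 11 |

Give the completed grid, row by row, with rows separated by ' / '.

Column 1 is already complete: 13 + 7 + 1 + 25 + 19 = 65, so that is the magic constant.
Using row 3: 1 + 9 + 12 + 23 + ? → (3,4) = 65 − 45 = 20.
Column 5 needs 65; the known cells sum to 48, so (4,5) = 17.
The remaining cell in anti-diagonal is (4,2) = 65 − 62 = 3.
Row 4: 25 + 3 + 6 + 17 + ? = 65, so (4,4) = 14.
Column 4 needs 65; the known cells sum to 57, so (5,4) = 8.
Main diagonal must total 65; the given cells sum to 50, so (2,2) = 15.
Row 2 needs 65; the known cells sum to 47, so (2,3) = 18.
Using row 5: 19 + 5 + 8 + 11 + ? → (5,2) = 65 − 43 = 22.
From column 2, 65 − (15 + 9 + 3 + 22) gives (1,2) = 16.
Column 3 needs 65; the known cells sum to 41, so (1,3) = 24.

13 16 24 2 10 / 7 15 18 21 4 / 1 9 12 20 23 / 25 3 6 14 17 / 19 22 5 8 11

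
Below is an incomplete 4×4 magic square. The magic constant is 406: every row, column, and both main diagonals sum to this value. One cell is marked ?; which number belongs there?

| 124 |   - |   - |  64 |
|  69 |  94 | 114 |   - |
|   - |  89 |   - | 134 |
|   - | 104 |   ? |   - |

The remaining cell in row 2 is (2,4) = 406 − 277 = 129.
From column 2, 406 − (94 + 89 + 104) gives (1,2) = 119.
Using column 4: 64 + 129 + 134 + ? → (4,4) = 406 − 327 = 79.
Using main diagonal: 124 + 94 + 79 + ? → (3,3) = 406 − 297 = 109.
Anti-diagonal needs 406; the known cells sum to 267, so (4,1) = 139.
Row 1 must total 406; the given cells sum to 307, so (1,3) = 99.
Row 3 needs 406; the known cells sum to 332, so (3,1) = 74.
Row 4 must total 406; the given cells sum to 322, so (4,3) = 84.

84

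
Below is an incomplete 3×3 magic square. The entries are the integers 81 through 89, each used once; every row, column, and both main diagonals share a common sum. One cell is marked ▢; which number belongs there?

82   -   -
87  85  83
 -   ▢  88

The entries are 81 through 89, which sum to 765, so each line sums to 765/3 = 255.
Column 1 needs 255; the known cells sum to 169, so (3,1) = 86.
Column 3 needs 255; the known cells sum to 171, so (1,3) = 84.
Row 1 must total 255; the given cells sum to 166, so (1,2) = 89.
Using row 3: 86 + 88 + ? → (3,2) = 255 − 174 = 81.

81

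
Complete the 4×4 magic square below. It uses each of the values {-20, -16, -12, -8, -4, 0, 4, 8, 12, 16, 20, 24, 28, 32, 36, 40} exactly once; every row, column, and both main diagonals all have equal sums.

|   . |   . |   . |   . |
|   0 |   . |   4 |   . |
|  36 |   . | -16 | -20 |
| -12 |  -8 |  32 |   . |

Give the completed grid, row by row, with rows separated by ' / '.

16 -4 20 8 / 0 12 4 24 / 36 40 -16 -20 / -12 -8 32 28

The 16 entries sum to 160, so each line sums to 160/4 = 40.
Row 3: 36 + (-16) + (-20) + ? = 40, so (3,2) = 40.
The remaining cell in row 4 is (4,4) = 40 − 12 = 28.
Column 1 needs 40; the known cells sum to 24, so (1,1) = 16.
From column 3, 40 − (4 + (-16) + 32) gives (1,3) = 20.
From main diagonal, 40 − (16 + (-16) + 28) gives (2,2) = 12.
The remaining cell in anti-diagonal is (1,4) = 40 − 32 = 8.
Using row 1: 16 + 20 + 8 + ? → (1,2) = 40 − 44 = -4.
Row 2: 0 + 12 + 4 + ? = 40, so (2,4) = 24.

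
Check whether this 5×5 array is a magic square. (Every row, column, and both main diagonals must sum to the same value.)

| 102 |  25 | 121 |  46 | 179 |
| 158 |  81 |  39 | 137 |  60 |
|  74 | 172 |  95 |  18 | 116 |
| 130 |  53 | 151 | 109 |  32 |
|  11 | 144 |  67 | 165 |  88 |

Row 1: 102 + 25 + 121 + 46 + 179 = 473.
Row 2: 158 + 81 + 39 + 137 + 60 = 475.
Row 3: 74 + 172 + 95 + 18 + 116 = 475.
Row 4: 130 + 53 + 151 + 109 + 32 = 475.
Row 5: 11 + 144 + 67 + 165 + 88 = 475.
Column 1: 102 + 158 + 74 + 130 + 11 = 475.
Column 2: 25 + 81 + 172 + 53 + 144 = 475.
Column 3: 121 + 39 + 95 + 151 + 67 = 473.
Column 4: 46 + 137 + 18 + 109 + 165 = 475.
Column 5: 179 + 60 + 116 + 32 + 88 = 475.
Main diagonal: 102 + 81 + 95 + 109 + 88 = 475.
Anti-diagonal: 179 + 137 + 95 + 53 + 11 = 475.

No — row 1 sums to 473 but row 2 sums to 475.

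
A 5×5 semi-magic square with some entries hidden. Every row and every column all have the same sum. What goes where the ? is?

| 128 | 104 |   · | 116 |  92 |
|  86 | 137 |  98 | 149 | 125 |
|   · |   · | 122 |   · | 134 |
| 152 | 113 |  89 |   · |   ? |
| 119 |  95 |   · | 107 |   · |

Row 2 is complete and sums to 595; that is the magic constant.
Row 1 needs 595; the known cells sum to 440, so (1,3) = 155.
Column 1: 128 + 86 + 152 + 119 + ? = 595, so (3,1) = 110.
The remaining cell in column 2 is (3,2) = 595 − 449 = 146.
Column 3: 155 + 98 + 122 + 89 + ? = 595, so (5,3) = 131.
From row 3, 595 − (110 + 146 + 122 + 134) gives (3,4) = 83.
Row 5 must total 595; the given cells sum to 452, so (5,5) = 143.
Column 4 must total 595; the given cells sum to 455, so (4,4) = 140.
The remaining cell in column 5 is (4,5) = 595 − 494 = 101.

101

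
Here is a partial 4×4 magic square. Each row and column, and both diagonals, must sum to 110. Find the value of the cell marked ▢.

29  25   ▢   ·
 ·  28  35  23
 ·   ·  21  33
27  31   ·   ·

34

From row 2, 110 − (28 + 35 + 23) gives (2,1) = 24.
Using column 1: 29 + 24 + 27 + ? → (3,1) = 110 − 80 = 30.
Using column 2: 25 + 28 + 31 + ? → (3,2) = 110 − 84 = 26.
Using main diagonal: 29 + 28 + 21 + ? → (4,4) = 110 − 78 = 32.
Anti-diagonal: 35 + 26 + 27 + ? = 110, so (1,4) = 22.
Row 1: 29 + 25 + 22 + ? = 110, so (1,3) = 34.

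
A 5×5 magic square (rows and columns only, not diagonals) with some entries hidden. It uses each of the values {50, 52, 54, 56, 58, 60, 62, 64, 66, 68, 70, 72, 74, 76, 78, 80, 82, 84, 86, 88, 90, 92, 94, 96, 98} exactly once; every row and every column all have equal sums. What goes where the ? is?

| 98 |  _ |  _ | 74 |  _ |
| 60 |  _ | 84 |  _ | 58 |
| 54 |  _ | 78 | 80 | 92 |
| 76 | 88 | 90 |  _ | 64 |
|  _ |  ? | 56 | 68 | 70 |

94

The 25 entries sum to 1850, so each line sums to 1850/5 = 370.
The remaining cell in row 3 is (3,2) = 370 − 304 = 66.
Using row 4: 76 + 88 + 90 + 64 + ? → (4,4) = 370 − 318 = 52.
Column 1: 98 + 60 + 54 + 76 + ? = 370, so (5,1) = 82.
Column 3 needs 370; the known cells sum to 308, so (1,3) = 62.
Using column 4: 74 + 80 + 52 + 68 + ? → (2,4) = 370 − 274 = 96.
Column 5 must total 370; the given cells sum to 284, so (1,5) = 86.
Row 1: 98 + 62 + 74 + 86 + ? = 370, so (1,2) = 50.
The remaining cell in row 2 is (2,2) = 370 − 298 = 72.
Row 5 must total 370; the given cells sum to 276, so (5,2) = 94.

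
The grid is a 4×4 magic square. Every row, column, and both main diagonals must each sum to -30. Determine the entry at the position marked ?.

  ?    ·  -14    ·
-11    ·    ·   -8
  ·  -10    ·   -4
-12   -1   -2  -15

Column 4 needs -30; the known cells sum to -27, so (1,4) = -3.
Using anti-diagonal: -3 + (-10) + (-12) + ? → (2,3) = -30 − (-25) = -5.
Row 2 needs -30; the known cells sum to -24, so (2,2) = -6.
Column 2 needs -30; the known cells sum to -17, so (1,2) = -13.
Using column 3: -14 + (-5) + (-2) + ? → (3,3) = -30 − (-21) = -9.
Main diagonal: -6 + (-9) + (-15) + ? = -30, so (1,1) = 0.

0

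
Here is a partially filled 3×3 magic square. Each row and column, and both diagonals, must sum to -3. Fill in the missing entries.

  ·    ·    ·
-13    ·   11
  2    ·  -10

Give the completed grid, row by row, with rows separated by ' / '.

8 -7 -4 / -13 -1 11 / 2 5 -10

Using row 2: -13 + 11 + ? → (2,2) = -3 − (-2) = -1.
Row 3: 2 + (-10) + ? = -3, so (3,2) = 5.
Column 1: -13 + 2 + ? = -3, so (1,1) = 8.
Column 2 needs -3; the known cells sum to 4, so (1,2) = -7.
From column 3, -3 − (11 + (-10)) gives (1,3) = -4.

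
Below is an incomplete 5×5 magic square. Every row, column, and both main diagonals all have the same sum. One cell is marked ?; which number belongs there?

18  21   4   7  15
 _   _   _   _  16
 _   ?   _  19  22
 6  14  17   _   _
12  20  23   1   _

Row 1 is complete and sums to 65; that is the magic constant.
Using row 5: 12 + 20 + 23 + 1 + ? → (5,5) = 65 − 56 = 9.
Column 5: 15 + 16 + 22 + 9 + ? = 65, so (4,5) = 3.
Row 4: 6 + 14 + 17 + 3 + ? = 65, so (4,4) = 25.
Column 4: 7 + 19 + 25 + 1 + ? = 65, so (2,4) = 13.
Anti-diagonal must total 65; the given cells sum to 54, so (3,3) = 11.
Column 3 must total 65; the given cells sum to 55, so (2,3) = 10.
Main diagonal: 18 + 11 + 25 + 9 + ? = 65, so (2,2) = 2.
The remaining cell in row 2 is (2,1) = 65 − 41 = 24.
Column 1 must total 65; the given cells sum to 60, so (3,1) = 5.
The remaining cell in column 2 is (3,2) = 65 − 57 = 8.

8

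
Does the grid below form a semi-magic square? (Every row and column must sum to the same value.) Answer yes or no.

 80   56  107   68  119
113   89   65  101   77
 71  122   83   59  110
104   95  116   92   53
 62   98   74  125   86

No — row 1 sums to 430 but row 4 sums to 460.

Row 1: 80 + 56 + 107 + 68 + 119 = 430.
Row 2: 113 + 89 + 65 + 101 + 77 = 445.
Row 3: 71 + 122 + 83 + 59 + 110 = 445.
Row 4: 104 + 95 + 116 + 92 + 53 = 460.
Row 5: 62 + 98 + 74 + 125 + 86 = 445.
Column 1: 80 + 113 + 71 + 104 + 62 = 430.
Column 2: 56 + 89 + 122 + 95 + 98 = 460.
Column 3: 107 + 65 + 83 + 116 + 74 = 445.
Column 4: 68 + 101 + 59 + 92 + 125 = 445.
Column 5: 119 + 77 + 110 + 53 + 86 = 445.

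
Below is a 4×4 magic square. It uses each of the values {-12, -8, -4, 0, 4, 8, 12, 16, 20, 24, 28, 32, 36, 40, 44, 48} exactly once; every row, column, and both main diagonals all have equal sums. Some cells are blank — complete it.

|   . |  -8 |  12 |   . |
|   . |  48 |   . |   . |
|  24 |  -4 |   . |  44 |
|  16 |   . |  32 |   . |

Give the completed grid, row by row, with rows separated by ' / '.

The 16 entries sum to 288, so each line sums to 288/4 = 72.
Using row 3: 24 + (-4) + 44 + ? → (3,3) = 72 − 64 = 8.
Column 2 needs 72; the known cells sum to 36, so (4,2) = 36.
Using column 3: 12 + 8 + 32 + ? → (2,3) = 72 − 52 = 20.
From anti-diagonal, 72 − (20 + (-4) + 16) gives (1,4) = 40.
From row 1, 72 − (-8 + 12 + 40) gives (1,1) = 28.
Row 4 must total 72; the given cells sum to 84, so (4,4) = -12.
From column 1, 72 − (28 + 24 + 16) gives (2,1) = 4.
Column 4: 40 + 44 + (-12) + ? = 72, so (2,4) = 0.

28 -8 12 40 / 4 48 20 0 / 24 -4 8 44 / 16 36 32 -12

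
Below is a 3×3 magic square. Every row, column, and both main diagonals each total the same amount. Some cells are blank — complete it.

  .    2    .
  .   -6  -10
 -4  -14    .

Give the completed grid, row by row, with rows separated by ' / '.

Column 2 is already complete: 2 + -6 + -14 = -18, so that is the magic constant.
From row 2, -18 − (-6 + (-10)) gives (2,1) = -2.
From row 3, -18 − (-4 + (-14)) gives (3,3) = 0.
Column 1 needs -18; the known cells sum to -6, so (1,1) = -12.
The remaining cell in column 3 is (1,3) = -18 − (-10) = -8.

-12 2 -8 / -2 -6 -10 / -4 -14 0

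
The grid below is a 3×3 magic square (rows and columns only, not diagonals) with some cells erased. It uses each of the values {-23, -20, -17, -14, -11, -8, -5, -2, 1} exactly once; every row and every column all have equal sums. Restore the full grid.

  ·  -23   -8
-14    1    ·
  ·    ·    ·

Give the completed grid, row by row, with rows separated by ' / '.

-2 -23 -8 / -14 1 -20 / -17 -11 -5

The 9 entries sum to -99, so each line sums to -99/3 = -33.
Row 1: -23 + (-8) + ? = -33, so (1,1) = -2.
Row 2 must total -33; the given cells sum to -13, so (2,3) = -20.
Using column 1: -2 + (-14) + ? → (3,1) = -33 − (-16) = -17.
Column 2 needs -33; the known cells sum to -22, so (3,2) = -11.
Column 3 must total -33; the given cells sum to -28, so (3,3) = -5.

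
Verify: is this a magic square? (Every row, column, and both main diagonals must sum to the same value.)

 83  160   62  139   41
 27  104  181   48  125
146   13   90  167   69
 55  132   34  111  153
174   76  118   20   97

Yes

Row 1: 83 + 160 + 62 + 139 + 41 = 485.
Row 2: 27 + 104 + 181 + 48 + 125 = 485.
Row 3: 146 + 13 + 90 + 167 + 69 = 485.
Row 4: 55 + 132 + 34 + 111 + 153 = 485.
Row 5: 174 + 76 + 118 + 20 + 97 = 485.
Column 1: 83 + 27 + 146 + 55 + 174 = 485.
Column 2: 160 + 104 + 13 + 132 + 76 = 485.
Column 3: 62 + 181 + 90 + 34 + 118 = 485.
Column 4: 139 + 48 + 167 + 111 + 20 = 485.
Column 5: 41 + 125 + 69 + 153 + 97 = 485.
Main diagonal: 83 + 104 + 90 + 111 + 97 = 485.
Anti-diagonal: 41 + 48 + 90 + 132 + 174 = 485.
All lines sum to 485.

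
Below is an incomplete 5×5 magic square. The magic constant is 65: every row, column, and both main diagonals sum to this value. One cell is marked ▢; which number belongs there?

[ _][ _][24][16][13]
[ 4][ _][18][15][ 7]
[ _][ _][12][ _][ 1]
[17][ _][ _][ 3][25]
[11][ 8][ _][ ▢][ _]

Row 2: 4 + 18 + 15 + 7 + ? = 65, so (2,2) = 21.
From column 5, 65 − (13 + 7 + 1 + 25) gives (5,5) = 19.
From main diagonal, 65 − (21 + 12 + 3 + 19) gives (1,1) = 10.
Anti-diagonal must total 65; the given cells sum to 51, so (4,2) = 14.
The remaining cell in row 1 is (1,2) = 65 − 63 = 2.
From row 4, 65 − (17 + 14 + 3 + 25) gives (4,3) = 6.
Column 1 must total 65; the given cells sum to 42, so (3,1) = 23.
Using column 2: 2 + 21 + 14 + 8 + ? → (3,2) = 65 − 45 = 20.
Column 3 must total 65; the given cells sum to 60, so (5,3) = 5.
Using row 3: 23 + 20 + 12 + 1 + ? → (3,4) = 65 − 56 = 9.
From row 5, 65 − (11 + 8 + 5 + 19) gives (5,4) = 22.

22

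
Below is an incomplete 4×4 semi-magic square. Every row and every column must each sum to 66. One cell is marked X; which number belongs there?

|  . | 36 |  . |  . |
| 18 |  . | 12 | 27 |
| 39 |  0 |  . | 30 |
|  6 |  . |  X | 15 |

24

Row 2: 18 + 12 + 27 + ? = 66, so (2,2) = 9.
Row 3 must total 66; the given cells sum to 69, so (3,3) = -3.
The remaining cell in column 1 is (1,1) = 66 − 63 = 3.
Column 2: 36 + 9 + 0 + ? = 66, so (4,2) = 21.
Using column 4: 27 + 30 + 15 + ? → (1,4) = 66 − 72 = -6.
Row 1 needs 66; the known cells sum to 33, so (1,3) = 33.
Row 4 must total 66; the given cells sum to 42, so (4,3) = 24.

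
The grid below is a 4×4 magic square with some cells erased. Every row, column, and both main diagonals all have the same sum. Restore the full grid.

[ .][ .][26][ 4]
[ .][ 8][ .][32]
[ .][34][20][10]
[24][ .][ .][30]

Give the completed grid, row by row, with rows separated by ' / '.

Column 4 is already complete: 4 + 32 + 10 + 30 = 76, so that is the magic constant.
Row 3 needs 76; the known cells sum to 64, so (3,1) = 12.
From main diagonal, 76 − (8 + 20 + 30) gives (1,1) = 18.
The remaining cell in anti-diagonal is (2,3) = 76 − 62 = 14.
Using row 1: 18 + 26 + 4 + ? → (1,2) = 76 − 48 = 28.
Row 2 must total 76; the given cells sum to 54, so (2,1) = 22.
Column 2: 28 + 8 + 34 + ? = 76, so (4,2) = 6.
Column 3: 26 + 14 + 20 + ? = 76, so (4,3) = 16.

18 28 26 4 / 22 8 14 32 / 12 34 20 10 / 24 6 16 30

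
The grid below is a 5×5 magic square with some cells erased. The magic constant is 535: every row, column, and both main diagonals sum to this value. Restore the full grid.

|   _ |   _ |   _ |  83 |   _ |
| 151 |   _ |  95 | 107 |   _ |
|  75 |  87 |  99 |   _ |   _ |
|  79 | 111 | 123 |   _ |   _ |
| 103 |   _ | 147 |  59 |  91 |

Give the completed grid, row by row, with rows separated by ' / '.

Row 5 needs 535; the known cells sum to 400, so (5,2) = 135.
Column 1 must total 535; the given cells sum to 408, so (1,1) = 127.
Using column 3: 95 + 99 + 123 + 147 + ? → (1,3) = 535 − 464 = 71.
The remaining cell in anti-diagonal is (1,5) = 535 − 420 = 115.
Row 1 needs 535; the known cells sum to 396, so (1,2) = 139.
Using column 2: 139 + 87 + 111 + 135 + ? → (2,2) = 535 − 472 = 63.
From main diagonal, 535 − (127 + 63 + 99 + 91) gives (4,4) = 155.
Row 2 needs 535; the known cells sum to 416, so (2,5) = 119.
From row 4, 535 − (79 + 111 + 123 + 155) gives (4,5) = 67.
The remaining cell in column 4 is (3,4) = 535 − 404 = 131.
Column 5 needs 535; the known cells sum to 392, so (3,5) = 143.

127 139 71 83 115 / 151 63 95 107 119 / 75 87 99 131 143 / 79 111 123 155 67 / 103 135 147 59 91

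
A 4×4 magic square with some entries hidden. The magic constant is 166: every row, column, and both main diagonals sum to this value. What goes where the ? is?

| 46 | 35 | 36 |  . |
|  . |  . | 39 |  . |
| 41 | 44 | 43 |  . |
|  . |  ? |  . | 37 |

The remaining cell in row 1 is (1,4) = 166 − 117 = 49.
Using row 3: 41 + 44 + 43 + ? → (3,4) = 166 − 128 = 38.
Column 3 must total 166; the given cells sum to 118, so (4,3) = 48.
Using column 4: 49 + 38 + 37 + ? → (2,4) = 166 − 124 = 42.
The remaining cell in main diagonal is (2,2) = 166 − 126 = 40.
The remaining cell in anti-diagonal is (4,1) = 166 − 132 = 34.
Using row 2: 40 + 39 + 42 + ? → (2,1) = 166 − 121 = 45.
Row 4: 34 + 48 + 37 + ? = 166, so (4,2) = 47.

47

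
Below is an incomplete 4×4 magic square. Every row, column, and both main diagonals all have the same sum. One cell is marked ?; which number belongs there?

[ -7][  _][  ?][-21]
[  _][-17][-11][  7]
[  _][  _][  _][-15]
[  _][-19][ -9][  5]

Column 4 is complete and sums to -24; that is the magic constant.
Row 2: -17 + (-11) + 7 + ? = -24, so (2,1) = -3.
Row 4: -19 + (-9) + 5 + ? = -24, so (4,1) = -1.
From column 1, -24 − (-7 + (-3) + (-1)) gives (3,1) = -13.
Main diagonal must total -24; the given cells sum to -19, so (3,3) = -5.
Using anti-diagonal: -21 + (-11) + (-1) + ? → (3,2) = -24 − (-33) = 9.
Column 2 must total -24; the given cells sum to -27, so (1,2) = 3.
Using column 3: -11 + (-5) + (-9) + ? → (1,3) = -24 − (-25) = 1.

1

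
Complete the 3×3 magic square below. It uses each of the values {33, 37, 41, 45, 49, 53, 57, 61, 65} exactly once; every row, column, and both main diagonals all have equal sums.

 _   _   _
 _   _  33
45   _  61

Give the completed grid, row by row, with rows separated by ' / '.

37 57 53 / 65 49 33 / 45 41 61

The 9 entries sum to 441, so each line sums to 441/3 = 147.
Row 3 must total 147; the given cells sum to 106, so (3,2) = 41.
The remaining cell in column 3 is (1,3) = 147 − 94 = 53.
The remaining cell in anti-diagonal is (2,2) = 147 − 98 = 49.
Using row 2: 49 + 33 + ? → (2,1) = 147 − 82 = 65.
From column 1, 147 − (65 + 45) gives (1,1) = 37.
Using column 2: 49 + 41 + ? → (1,2) = 147 − 90 = 57.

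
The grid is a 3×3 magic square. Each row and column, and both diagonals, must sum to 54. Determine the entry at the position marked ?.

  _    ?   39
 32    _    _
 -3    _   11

-10

From row 3, 54 − (-3 + 11) gives (3,2) = 46.
The remaining cell in column 1 is (1,1) = 54 − 29 = 25.
Column 3 must total 54; the given cells sum to 50, so (2,3) = 4.
Main diagonal needs 54; the known cells sum to 36, so (2,2) = 18.
The remaining cell in row 1 is (1,2) = 54 − 64 = -10.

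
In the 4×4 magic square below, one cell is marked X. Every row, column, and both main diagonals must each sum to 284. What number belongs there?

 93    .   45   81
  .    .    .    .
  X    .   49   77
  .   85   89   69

Using row 1: 93 + 45 + 81 + ? → (1,2) = 284 − 219 = 65.
Row 4: 85 + 89 + 69 + ? = 284, so (4,1) = 41.
The remaining cell in column 3 is (2,3) = 284 − 183 = 101.
Column 4 needs 284; the known cells sum to 227, so (2,4) = 57.
Using main diagonal: 93 + 49 + 69 + ? → (2,2) = 284 − 211 = 73.
Anti-diagonal needs 284; the known cells sum to 223, so (3,2) = 61.
The remaining cell in row 2 is (2,1) = 284 − 231 = 53.
Row 3 needs 284; the known cells sum to 187, so (3,1) = 97.

97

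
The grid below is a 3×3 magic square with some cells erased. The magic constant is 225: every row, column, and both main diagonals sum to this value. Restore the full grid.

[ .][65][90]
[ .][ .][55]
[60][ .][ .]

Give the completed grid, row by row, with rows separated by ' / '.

From row 1, 225 − (65 + 90) gives (1,1) = 70.
Using column 1: 70 + 60 + ? → (2,1) = 225 − 130 = 95.
Column 3 must total 225; the given cells sum to 145, so (3,3) = 80.
Main diagonal: 70 + 80 + ? = 225, so (2,2) = 75.
From row 3, 225 − (60 + 80) gives (3,2) = 85.

70 65 90 / 95 75 55 / 60 85 80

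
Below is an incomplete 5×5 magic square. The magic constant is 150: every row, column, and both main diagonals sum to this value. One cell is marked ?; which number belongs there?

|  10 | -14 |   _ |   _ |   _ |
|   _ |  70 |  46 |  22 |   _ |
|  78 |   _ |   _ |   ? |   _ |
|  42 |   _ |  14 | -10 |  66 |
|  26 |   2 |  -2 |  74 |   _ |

6

Row 4: 42 + 14 + (-10) + 66 + ? = 150, so (4,2) = 38.
Using row 5: 26 + 2 + (-2) + 74 + ? → (5,5) = 150 − 100 = 50.
From column 1, 150 − (10 + 78 + 42 + 26) gives (2,1) = -6.
Using column 2: -14 + 70 + 38 + 2 + ? → (3,2) = 150 − 96 = 54.
Main diagonal must total 150; the given cells sum to 120, so (3,3) = 30.
The remaining cell in anti-diagonal is (1,5) = 150 − 116 = 34.
From row 2, 150 − (-6 + 70 + 46 + 22) gives (2,5) = 18.
Column 3: 46 + 30 + 14 + (-2) + ? = 150, so (1,3) = 62.
Column 5 needs 150; the known cells sum to 168, so (3,5) = -18.
Using row 1: 10 + (-14) + 62 + 34 + ? → (1,4) = 150 − 92 = 58.
Row 3 needs 150; the known cells sum to 144, so (3,4) = 6.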